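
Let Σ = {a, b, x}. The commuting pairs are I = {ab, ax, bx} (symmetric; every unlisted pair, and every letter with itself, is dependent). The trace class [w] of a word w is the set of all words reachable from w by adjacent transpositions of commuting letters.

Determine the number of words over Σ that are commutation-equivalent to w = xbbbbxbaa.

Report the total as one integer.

drop 0:x onto floor
drop 1:b onto floor
drop 2:b onto {1:b}
drop 3:b onto {2:b}
drop 4:b onto {3:b}
drop 5:x onto {0:x}
drop 6:b onto {4:b}
drop 7:a onto floor
drop 8:a onto {7:a}
ground layer = {0:x, 1:b, 7:a}
drop-orders for the pieces not yet dropped (sum over which currently-grounded one goes next):
  1 to go: {5} 1  {6} 1  {8} 1
  2 to go: {0,5} 1  {4,6} 1  {5,6} 2  {5,8} 2  {6,8} 2  {7,8} 1
  3 to go: {0,5,6} 3  {0,5,8} 3  {3,4,6} 1  {4,5,6} 3  {4,6,8} 3  {5,6,8} 6  {5,7,8} 3  {6,7,8} 3
  4 to go: {0,4,5,6} 6  {0,5,6,8} 12  {0,5,7,8} 6  {2,3,4,6} 1  {3,4,5,6} 4  {3,4,6,8} 4  {4,5,6,8} 12  {4,6,7,8} 6  {5,6,7,8} 12
  5 to go: {0,3,4,5,6} 10  {0,4,5,6,8} 30  {0,5,6,7,8} 30  {1,2,3,4,6} 1  {2,3,4,5,6} 5  {2,3,4,6,8} 5  {3,4,5,6,8} 20  {3,4,6,7,8} 10  {4,5,6,7,8} 30
  6 to go: {0,2,3,4,5,6} 15  {0,3,4,5,6,8} 60  {0,4,5,6,7,8} 90  {1,2,3,4,5,6} 6  {1,2,3,4,6,8} 6  {2,3,4,5,6,8} 30  {2,3,4,6,7,8} 15  {3,4,5,6,7,8} 60
  7 to go: {0,1,2,3,4,5,6} 21  {0,2,3,4,5,6,8} 105  {0,3,4,5,6,7,8} 210  {1,2,3,4,5,6,8} 42  {1,2,3,4,6,7,8} 21  {2,3,4,5,6,7,8} 105
  if 0:x drops first: 168 orders
  if 1:b drops first: 420 orders
  if 7:a drops first: 168 orders
heap linearizations: 756

756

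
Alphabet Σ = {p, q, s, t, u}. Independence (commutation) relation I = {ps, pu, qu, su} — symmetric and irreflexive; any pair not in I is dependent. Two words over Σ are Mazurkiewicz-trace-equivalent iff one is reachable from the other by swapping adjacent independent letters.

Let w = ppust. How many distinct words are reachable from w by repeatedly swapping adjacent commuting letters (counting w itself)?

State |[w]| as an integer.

12

piece 0:p — minimal
piece 1:p rests on {0:p}
piece 2:u — minimal
piece 3:s — minimal
piece 4:t rests on {1:p, 2:u, 3:s}
minimal pieces: {0:p, 2:u, 3:s}
ways to finish when only these pieces remain (= sum over removing one remaining piece with nothing left below it):
  1 left: {4}→1
  2 left: {1,4}→1  {2,4}→1  {3,4}→1
  3 left: {0,1,4}→1  {1,2,4}→2  {1,3,4}→2  {2,3,4}→2
  placing 0:p first → 6 extensions
  placing 2:u first → 3 extensions
  placing 3:s first → 3 extensions
total linear extensions = 12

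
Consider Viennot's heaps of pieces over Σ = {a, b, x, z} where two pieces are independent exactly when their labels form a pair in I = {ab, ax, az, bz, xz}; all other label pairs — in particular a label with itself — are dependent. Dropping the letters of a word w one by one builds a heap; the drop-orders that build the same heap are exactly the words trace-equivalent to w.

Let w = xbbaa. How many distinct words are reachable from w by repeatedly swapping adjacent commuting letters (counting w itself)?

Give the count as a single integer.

10

piece 0:x — minimal
piece 1:b rests on {0:x}
piece 2:b rests on {1:b}
piece 3:a — minimal
piece 4:a rests on {3:a}
minimal pieces: {0:x, 3:a}
ways to finish when only these pieces remain (= sum over removing one remaining piece with nothing left below it):
  1 left: {2}→1  {4}→1
  2 left: {1,2}→1  {2,4}→2  {3,4}→1
  3 left: {0,1,2}→1  {1,2,4}→3  {2,3,4}→3
  placing 0:x first → 6 extensions
  placing 3:a first → 4 extensions
total linear extensions = 10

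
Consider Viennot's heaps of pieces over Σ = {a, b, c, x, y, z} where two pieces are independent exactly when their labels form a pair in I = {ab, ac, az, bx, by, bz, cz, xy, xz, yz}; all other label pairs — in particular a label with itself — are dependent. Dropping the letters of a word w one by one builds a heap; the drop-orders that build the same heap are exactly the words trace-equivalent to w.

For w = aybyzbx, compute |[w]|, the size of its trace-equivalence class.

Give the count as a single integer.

315

#0=a has no predecessor
#1=y depends on [0:a]
#2=b has no predecessor
#3=y depends on [1:y]
#4=z has no predecessor
#5=b depends on [2:b]
#6=x depends on [0:a]
sources: [0:a, 2:b, 4:z]
N(rest) = Σ N(rest − s) over sources s of rest; N(one piece) = 1:
  size 1 → [3]=1  [4]=1  [5]=1  [6]=1
  size 2 → [1,3]=1  [2,5]=1  [3,4]=2  [3,5]=2  [3,6]=2  [4,5]=2  [4,6]=2  [5,6]=2
  size 3 → [1,3,4]=3  [1,3,5]=3  [1,3,6]=3  [2,3,5]=3  [2,4,5]=3  [2,5,6]=3  [3,4,5]=6  [3,4,6]=6  [3,5,6]=6  [4,5,6]=6
  size 4 → [0,1,3,6]=3  [1,2,3,5]=6  [1,3,4,5]=12  [1,3,4,6]=12  [1,3,5,6]=12  [2,3,4,5]=12  [2,3,5,6]=12  [2,4,5,6]=12  [3,4,5,6]=24
  size 5 → [0,1,3,4,6]=15  [0,1,3,5,6]=15  [1,2,3,4,5]=30  [1,2,3,5,6]=30  [1,3,4,5,6]=60  [2,3,4,5,6]=60
  first=0(a) contributes 180
  first=2(b) contributes 90
  first=4(z) contributes 45
|[w]| = 315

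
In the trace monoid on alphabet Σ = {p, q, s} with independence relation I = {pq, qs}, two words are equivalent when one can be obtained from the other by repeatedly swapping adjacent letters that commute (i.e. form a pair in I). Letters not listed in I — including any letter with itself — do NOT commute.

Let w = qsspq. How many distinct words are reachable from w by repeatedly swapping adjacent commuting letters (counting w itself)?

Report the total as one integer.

10

drop 0:q onto floor
drop 1:s onto floor
drop 2:s onto {1:s}
drop 3:p onto {2:s}
drop 4:q onto {0:q}
ground layer = {0:q, 1:s}
drop-orders for the pieces not yet dropped (sum over which currently-grounded one goes next):
  1 to go: {3} 1  {4} 1
  2 to go: {0,4} 1  {2,3} 1  {3,4} 2
  3 to go: {0,3,4} 3  {1,2,3} 1  {2,3,4} 3
  if 0:q drops first: 4 orders
  if 1:s drops first: 6 orders
heap linearizations: 10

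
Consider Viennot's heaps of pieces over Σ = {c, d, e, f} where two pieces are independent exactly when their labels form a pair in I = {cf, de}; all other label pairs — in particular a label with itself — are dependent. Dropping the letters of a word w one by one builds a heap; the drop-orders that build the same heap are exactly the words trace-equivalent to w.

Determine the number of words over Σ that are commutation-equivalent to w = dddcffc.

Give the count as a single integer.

#0=d has no predecessor
#1=d depends on [0:d]
#2=d depends on [1:d]
#3=c depends on [2:d]
#4=f depends on [2:d]
#5=f depends on [4:f]
#6=c depends on [3:c]
sources: [0:d]
N(rest) = Σ N(rest − s) over sources s of rest; N(one piece) = 1:
  size 1 → [5]=1  [6]=1
  size 2 → [3,6]=1  [4,5]=1  [5,6]=2
  size 3 → [3,5,6]=3  [4,5,6]=3
  size 4 → [3,4,5,6]=6
  size 5 → [2,3,4,5,6]=6
  first=0(d) contributes 6

6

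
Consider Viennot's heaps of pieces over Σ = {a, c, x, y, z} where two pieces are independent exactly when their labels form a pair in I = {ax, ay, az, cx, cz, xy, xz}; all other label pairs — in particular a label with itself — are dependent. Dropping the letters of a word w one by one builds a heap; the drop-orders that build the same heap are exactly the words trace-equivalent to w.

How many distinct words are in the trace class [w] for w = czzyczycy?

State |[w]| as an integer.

6

0(c) covers ∅
1(z) covers ∅
2(z) covers 1:z
3(y) covers 0:c, 2:z
4(c) covers 3:y
5(z) covers 3:y
6(y) covers 4:c, 5:z
7(c) covers 6:y
8(y) covers 7:c
floor of heap: 0:c, 1:z
completions by unplaced set U, small U first (add the entries for U minus each lowest piece of U):
  |U|=1: {8}:1
  |U|=2: {7,8}:1
  |U|=3: {6,7,8}:1
  |U|=4: {4,6,7,8}:1  {5,6,7,8}:1
  |U|=5: {4,5,6,7,8}:2
  |U|=6: {3,4,5,6,7,8}:2
  |U|=7: {0,3,4,5,6,7,8}:2  {2,3,4,5,6,7,8}:2
  start at 0(c): 2
  start at 1(z): 4
sum over floor = 6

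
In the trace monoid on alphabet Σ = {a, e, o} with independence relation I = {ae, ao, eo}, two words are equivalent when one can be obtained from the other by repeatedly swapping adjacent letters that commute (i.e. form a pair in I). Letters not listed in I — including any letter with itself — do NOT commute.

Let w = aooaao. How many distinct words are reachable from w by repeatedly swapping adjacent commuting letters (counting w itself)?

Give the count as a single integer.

20

0(a) covers ∅
1(o) covers ∅
2(o) covers 1:o
3(a) covers 0:a
4(a) covers 3:a
5(o) covers 2:o
floor of heap: 0:a, 1:o
completions by unplaced set U, small U first (add the entries for U minus each lowest piece of U):
  |U|=1: {4}:1  {5}:1
  |U|=2: {2,5}:1  {3,4}:1  {4,5}:2
  |U|=3: {0,3,4}:1  {1,2,5}:1  {2,4,5}:3  {3,4,5}:3
  |U|=4: {0,3,4,5}:4  {1,2,4,5}:4  {2,3,4,5}:6
  start at 0(a): 10
  start at 1(o): 10
sum over floor = 20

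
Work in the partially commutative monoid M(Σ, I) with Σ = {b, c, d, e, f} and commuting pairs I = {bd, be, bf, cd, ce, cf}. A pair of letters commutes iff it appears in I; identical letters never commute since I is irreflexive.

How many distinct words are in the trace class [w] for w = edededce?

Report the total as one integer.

0(e) covers ∅
1(d) covers 0:e
2(e) covers 1:d
3(d) covers 2:e
4(e) covers 3:d
5(d) covers 4:e
6(c) covers ∅
7(e) covers 5:d
floor of heap: 0:e, 6:c
completions by unplaced set U, small U first (add the entries for U minus each lowest piece of U):
  |U|=1: {6}:1  {7}:1
  |U|=2: {5,7}:1  {6,7}:2
  |U|=3: {4,5,7}:1  {5,6,7}:3
  |U|=4: {3,4,5,7}:1  {4,5,6,7}:4
  |U|=5: {2,3,4,5,7}:1  {3,4,5,6,7}:5
  |U|=6: {1,2,3,4,5,7}:1  {2,3,4,5,6,7}:6
  start at 0(e): 7
  start at 6(c): 1
sum over floor = 8

8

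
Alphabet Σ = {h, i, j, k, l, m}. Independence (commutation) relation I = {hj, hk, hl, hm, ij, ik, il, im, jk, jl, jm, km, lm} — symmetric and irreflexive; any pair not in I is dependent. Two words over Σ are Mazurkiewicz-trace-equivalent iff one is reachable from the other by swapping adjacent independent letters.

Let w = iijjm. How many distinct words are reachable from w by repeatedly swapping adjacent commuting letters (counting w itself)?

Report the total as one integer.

30

0(i) covers ∅
1(i) covers 0:i
2(j) covers ∅
3(j) covers 2:j
4(m) covers ∅
floor of heap: 0:i, 2:j, 4:m
completions by unplaced set U, small U first (add the entries for U minus each lowest piece of U):
  |U|=1: {1}:1  {3}:1  {4}:1
  |U|=2: {0,1}:1  {1,3}:2  {1,4}:2  {2,3}:1  {3,4}:2
  |U|=3: {0,1,3}:3  {0,1,4}:3  {1,2,3}:3  {1,3,4}:6  {2,3,4}:3
  start at 0(i): 12
  start at 2(j): 12
  start at 4(m): 6
sum over floor = 30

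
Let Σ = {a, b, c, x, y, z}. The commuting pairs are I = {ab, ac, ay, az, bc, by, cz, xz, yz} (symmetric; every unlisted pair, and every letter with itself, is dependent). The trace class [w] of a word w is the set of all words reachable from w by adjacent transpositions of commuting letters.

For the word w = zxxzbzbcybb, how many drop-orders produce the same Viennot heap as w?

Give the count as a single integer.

0(z) covers ∅
1(x) covers ∅
2(x) covers 1:x
3(z) covers 0:z
4(b) covers 2:x, 3:z
5(z) covers 4:b
6(b) covers 5:z
7(c) covers 2:x
8(y) covers 7:c
9(b) covers 6:b
10(b) covers 9:b
floor of heap: 0:z, 1:x
completions by unplaced set U, small U first (add the entries for U minus each lowest piece of U):
  |U|=1: {8}:1  {10}:1
  |U|=2: {7,8}:1  {8,10}:2  {9,10}:1
  |U|=3: {6,9,10}:1  {7,8,10}:3  {8,9,10}:3
  |U|=4: {5,6,9,10}:1  {6,8,9,10}:4  {7,8,9,10}:6
  |U|=5: {4,5,6,9,10}:1  {5,6,8,9,10}:5  {6,7,8,9,10}:10
  |U|=6: {3,4,5,6,9,10}:1  {4,5,6,8,9,10}:6  {5,6,7,8,9,10}:15
  |U|=7: {0,3,4,5,6,9,10}:1  {3,4,5,6,8,9,10}:7  {4,5,6,7,8,9,10}:21
  |U|=8: {0,3,4,5,6,8,9,10}:8  {2,4,5,6,7,8,9,10}:21  {3,4,5,6,7,8,9,10}:28
  |U|=9: {0,3,4,5,6,7,8,9,10}:36  {1,2,4,5,6,7,8,9,10}:21  {2,3,4,5,6,7,8,9,10}:49
  start at 0(z): 70
  start at 1(x): 85
sum over floor = 155

155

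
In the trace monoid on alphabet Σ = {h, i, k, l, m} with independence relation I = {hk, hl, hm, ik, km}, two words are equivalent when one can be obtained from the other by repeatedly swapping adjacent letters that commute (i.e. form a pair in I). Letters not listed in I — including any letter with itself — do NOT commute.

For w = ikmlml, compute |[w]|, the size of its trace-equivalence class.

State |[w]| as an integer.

3

0(i) covers ∅
1(k) covers ∅
2(m) covers 0:i
3(l) covers 1:k, 2:m
4(m) covers 3:l
5(l) covers 4:m
floor of heap: 0:i, 1:k
completions by unplaced set U, small U first (add the entries for U minus each lowest piece of U):
  |U|=1: {5}:1
  |U|=2: {4,5}:1
  |U|=3: {3,4,5}:1
  |U|=4: {1,3,4,5}:1  {2,3,4,5}:1
  start at 0(i): 2
  start at 1(k): 1
sum over floor = 3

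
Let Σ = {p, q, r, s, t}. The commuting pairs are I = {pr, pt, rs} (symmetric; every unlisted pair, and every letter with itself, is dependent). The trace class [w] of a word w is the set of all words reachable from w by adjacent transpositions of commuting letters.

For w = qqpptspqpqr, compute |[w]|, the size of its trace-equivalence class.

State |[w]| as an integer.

3

0(q) covers ∅
1(q) covers 0:q
2(p) covers 1:q
3(p) covers 2:p
4(t) covers 1:q
5(s) covers 3:p, 4:t
6(p) covers 5:s
7(q) covers 6:p
8(p) covers 7:q
9(q) covers 8:p
10(r) covers 9:q
floor of heap: 0:q
completions by unplaced set U, small U first (add the entries for U minus each lowest piece of U):
  |U|=1: {10}:1
  |U|=2: {9,10}:1
  |U|=3: {8,9,10}:1
  |U|=4: {7,8,9,10}:1
  |U|=5: {6,7,8,9,10}:1
  |U|=6: {5,6,7,8,9,10}:1
  |U|=7: {3,5,6,7,8,9,10}:1  {4,5,6,7,8,9,10}:1
  |U|=8: {2,3,5,6,7,8,9,10}:1  {3,4,5,6,7,8,9,10}:2
  |U|=9: {2,3,4,5,6,7,8,9,10}:3
  start at 0(q): 3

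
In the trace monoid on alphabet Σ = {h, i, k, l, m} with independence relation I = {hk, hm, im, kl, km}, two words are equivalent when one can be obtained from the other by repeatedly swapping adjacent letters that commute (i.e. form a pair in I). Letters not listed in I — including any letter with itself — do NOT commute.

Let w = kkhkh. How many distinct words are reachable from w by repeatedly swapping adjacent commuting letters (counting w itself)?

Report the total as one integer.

drop 0:k onto floor
drop 1:k onto {0:k}
drop 2:h onto floor
drop 3:k onto {1:k}
drop 4:h onto {2:h}
ground layer = {0:k, 2:h}
drop-orders for the pieces not yet dropped (sum over which currently-grounded one goes next):
  1 to go: {3} 1  {4} 1
  2 to go: {1,3} 1  {2,4} 1  {3,4} 2
  3 to go: {0,1,3} 1  {1,3,4} 3  {2,3,4} 3
  if 0:k drops first: 6 orders
  if 2:h drops first: 4 orders
heap linearizations: 10

10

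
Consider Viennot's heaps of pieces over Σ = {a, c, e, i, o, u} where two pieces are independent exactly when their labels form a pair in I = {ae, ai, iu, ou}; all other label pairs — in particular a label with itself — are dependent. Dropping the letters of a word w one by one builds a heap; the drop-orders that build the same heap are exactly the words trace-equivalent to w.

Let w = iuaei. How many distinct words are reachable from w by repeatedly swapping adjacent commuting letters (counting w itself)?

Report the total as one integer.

0(i) covers ∅
1(u) covers ∅
2(a) covers 1:u
3(e) covers 0:i, 1:u
4(i) covers 3:e
floor of heap: 0:i, 1:u
completions by unplaced set U, small U first (add the entries for U minus each lowest piece of U):
  |U|=1: {2}:1  {4}:1
  |U|=2: {2,4}:2  {3,4}:1
  |U|=3: {0,3,4}:1  {2,3,4}:3
  start at 0(i): 3
  start at 1(u): 4
sum over floor = 7

7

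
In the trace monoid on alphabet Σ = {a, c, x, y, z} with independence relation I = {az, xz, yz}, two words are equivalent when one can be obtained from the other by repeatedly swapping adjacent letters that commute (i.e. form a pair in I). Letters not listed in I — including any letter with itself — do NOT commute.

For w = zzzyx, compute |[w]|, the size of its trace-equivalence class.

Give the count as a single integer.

10

piece 0:z — minimal
piece 1:z rests on {0:z}
piece 2:z rests on {1:z}
piece 3:y — minimal
piece 4:x rests on {3:y}
minimal pieces: {0:z, 3:y}
ways to finish when only these pieces remain (= sum over removing one remaining piece with nothing left below it):
  1 left: {2}→1  {4}→1
  2 left: {1,2}→1  {2,4}→2  {3,4}→1
  3 left: {0,1,2}→1  {1,2,4}→3  {2,3,4}→3
  placing 0:z first → 6 extensions
  placing 3:y first → 4 extensions
total linear extensions = 10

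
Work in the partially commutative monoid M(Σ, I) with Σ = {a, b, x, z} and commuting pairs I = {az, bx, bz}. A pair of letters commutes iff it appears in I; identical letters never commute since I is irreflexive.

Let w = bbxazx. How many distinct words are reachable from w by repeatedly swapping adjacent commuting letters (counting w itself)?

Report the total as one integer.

9

drop 0:b onto floor
drop 1:b onto {0:b}
drop 2:x onto floor
drop 3:a onto {1:b, 2:x}
drop 4:z onto {2:x}
drop 5:x onto {3:a, 4:z}
ground layer = {0:b, 2:x}
drop-orders for the pieces not yet dropped (sum over which currently-grounded one goes next):
  1 to go: {5} 1
  2 to go: {3,5} 1  {4,5} 1
  3 to go: {1,3,5} 1  {3,4,5} 2
  4 to go: {0,1,3,5} 1  {1,3,4,5} 3  {2,3,4,5} 2
  if 0:b drops first: 5 orders
  if 2:x drops first: 4 orders
heap linearizations: 9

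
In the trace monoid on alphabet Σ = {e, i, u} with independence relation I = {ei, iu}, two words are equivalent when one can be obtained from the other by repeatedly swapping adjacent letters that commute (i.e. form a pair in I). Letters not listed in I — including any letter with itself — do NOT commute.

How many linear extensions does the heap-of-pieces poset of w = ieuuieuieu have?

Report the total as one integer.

0(i) covers ∅
1(e) covers ∅
2(u) covers 1:e
3(u) covers 2:u
4(i) covers 0:i
5(e) covers 3:u
6(u) covers 5:e
7(i) covers 4:i
8(e) covers 6:u
9(u) covers 8:e
floor of heap: 0:i, 1:e
completions by unplaced set U, small U first (add the entries for U minus each lowest piece of U):
  |U|=1: {7}:1  {9}:1
  |U|=2: {4,7}:1  {7,9}:2  {8,9}:1
  |U|=3: {0,4,7}:1  {4,7,9}:3  {6,8,9}:1  {7,8,9}:3
  |U|=4: {0,4,7,9}:4  {4,7,8,9}:6  {5,6,8,9}:1  {6,7,8,9}:4
  |U|=5: {0,4,7,8,9}:10  {3,5,6,8,9}:1  {4,6,7,8,9}:10  {5,6,7,8,9}:5
  |U|=6: {0,4,6,7,8,9}:20  {2,3,5,6,8,9}:1  {3,5,6,7,8,9}:6  {4,5,6,7,8,9}:15
  |U|=7: {0,4,5,6,7,8,9}:35  {1,2,3,5,6,8,9}:1  {2,3,5,6,7,8,9}:7  {3,4,5,6,7,8,9}:21
  |U|=8: {0,3,4,5,6,7,8,9}:56  {1,2,3,5,6,7,8,9}:8  {2,3,4,5,6,7,8,9}:28
  start at 0(i): 36
  start at 1(e): 84
sum over floor = 120

120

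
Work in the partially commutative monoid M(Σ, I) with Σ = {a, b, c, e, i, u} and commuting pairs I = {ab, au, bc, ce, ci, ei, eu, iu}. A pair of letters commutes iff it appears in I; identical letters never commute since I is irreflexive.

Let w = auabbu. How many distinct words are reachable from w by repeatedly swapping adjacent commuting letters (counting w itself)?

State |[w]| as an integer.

15

0(a) covers ∅
1(u) covers ∅
2(a) covers 0:a
3(b) covers 1:u
4(b) covers 3:b
5(u) covers 4:b
floor of heap: 0:a, 1:u
completions by unplaced set U, small U first (add the entries for U minus each lowest piece of U):
  |U|=1: {2}:1  {5}:1
  |U|=2: {0,2}:1  {2,5}:2  {4,5}:1
  |U|=3: {0,2,5}:3  {2,4,5}:3  {3,4,5}:1
  |U|=4: {0,2,4,5}:6  {1,3,4,5}:1  {2,3,4,5}:4
  start at 0(a): 5
  start at 1(u): 10
sum over floor = 15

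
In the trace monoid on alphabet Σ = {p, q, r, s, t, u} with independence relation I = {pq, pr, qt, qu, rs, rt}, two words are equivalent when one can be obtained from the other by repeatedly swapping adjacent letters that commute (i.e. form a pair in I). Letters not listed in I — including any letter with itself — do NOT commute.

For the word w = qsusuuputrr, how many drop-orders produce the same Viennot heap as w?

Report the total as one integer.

#0=q has no predecessor
#1=s depends on [0:q]
#2=u depends on [1:s]
#3=s depends on [2:u]
#4=u depends on [3:s]
#5=u depends on [4:u]
#6=p depends on [5:u]
#7=u depends on [6:p]
#8=t depends on [7:u]
#9=r depends on [7:u]
#10=r depends on [9:r]
sources: [0:q]
N(rest) = Σ N(rest − s) over sources s of rest; N(one piece) = 1:
  size 1 → [8]=1  [10]=1
  size 2 → [8,10]=2  [9,10]=1
  size 3 → [8,9,10]=3
  size 4 → [7,8,9,10]=3
  size 5 → [6,7,8,9,10]=3
  size 6 → [5,6,7,8,9,10]=3
  size 7 → [4,5,6,7,8,9,10]=3
  size 8 → [3,4,5,6,7,8,9,10]=3
  size 9 → [2,3,4,5,6,7,8,9,10]=3
  first=0(q) contributes 3

3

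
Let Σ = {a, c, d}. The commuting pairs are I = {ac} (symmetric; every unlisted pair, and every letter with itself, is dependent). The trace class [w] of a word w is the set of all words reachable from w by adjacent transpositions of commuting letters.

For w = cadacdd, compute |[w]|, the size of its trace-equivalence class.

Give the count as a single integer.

0(c) covers ∅
1(a) covers ∅
2(d) covers 0:c, 1:a
3(a) covers 2:d
4(c) covers 2:d
5(d) covers 3:a, 4:c
6(d) covers 5:d
floor of heap: 0:c, 1:a
completions by unplaced set U, small U first (add the entries for U minus each lowest piece of U):
  |U|=1: {6}:1
  |U|=2: {5,6}:1
  |U|=3: {3,5,6}:1  {4,5,6}:1
  |U|=4: {3,4,5,6}:2
  |U|=5: {2,3,4,5,6}:2
  start at 0(c): 2
  start at 1(a): 2
sum over floor = 4

4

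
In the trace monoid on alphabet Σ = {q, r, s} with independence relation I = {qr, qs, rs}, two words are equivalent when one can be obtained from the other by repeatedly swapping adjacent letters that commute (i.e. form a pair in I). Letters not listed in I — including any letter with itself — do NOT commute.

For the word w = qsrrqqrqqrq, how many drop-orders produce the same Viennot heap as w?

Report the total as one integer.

0(q) covers ∅
1(s) covers ∅
2(r) covers ∅
3(r) covers 2:r
4(q) covers 0:q
5(q) covers 4:q
6(r) covers 3:r
7(q) covers 5:q
8(q) covers 7:q
9(r) covers 6:r
10(q) covers 8:q
floor of heap: 0:q, 1:s, 2:r
completions by unplaced set U, small U first (add the entries for U minus each lowest piece of U):
  |U|=1: {1}:1  {9}:1  {10}:1
  |U|=2: {1,9}:2  {1,10}:2  {6,9}:1  {8,10}:1  {9,10}:2
  |U|=3: {1,6,9}:3  {1,8,10}:3  {1,9,10}:6  {3,6,9}:1  {6,9,10}:3  {7,8,10}:1  {8,9,10}:3
  |U|=4: {1,3,6,9}:4  {1,6,9,10}:12  {1,7,8,10}:4  {1,8,9,10}:12  {2,3,6,9}:1  {3,6,9,10}:4  {5,7,8,10}:1  {6,8,9,10}:6  {7,8,9,10}:4
  |U|=5: {1,2,3,6,9}:5  {1,3,6,9,10}:20  {1,5,7,8,10}:5  {1,6,8,9,10}:30  {1,7,8,9,10}:20  {2,3,6,9,10}:5  {3,6,8,9,10}:10  {4,5,7,8,10}:1  {5,7,8,9,10}:5  {6,7,8,9,10}:10
  |U|=6: {0,4,5,7,8,10}:1  {1,2,3,6,9,10}:30  {1,3,6,8,9,10}:60  {1,4,5,7,8,10}:6  {1,5,7,8,9,10}:30  {1,6,7,8,9,10}:60  {2,3,6,8,9,10}:15  {3,6,7,8,9,10}:20  {4,5,7,8,9,10}:6  {5,6,7,8,9,10}:15
  |U|=7: {0,1,4,5,7,8,10}:7  {0,4,5,7,8,9,10}:7  {1,2,3,6,8,9,10}:105  {1,3,6,7,8,9,10}:140  {1,4,5,7,8,9,10}:42  {1,5,6,7,8,9,10}:105  {2,3,6,7,8,9,10}:35  {3,5,6,7,8,9,10}:35  {4,5,6,7,8,9,10}:21
  |U|=8: {0,1,4,5,7,8,9,10}:56  {0,4,5,6,7,8,9,10}:28  {1,2,3,6,7,8,9,10}:280  {1,3,5,6,7,8,9,10}:280  {1,4,5,6,7,8,9,10}:168  {2,3,5,6,7,8,9,10}:70  {3,4,5,6,7,8,9,10}:56
  |U|=9: {0,1,4,5,6,7,8,9,10}:252  {0,3,4,5,6,7,8,9,10}:84  {1,2,3,5,6,7,8,9,10}:630  {1,3,4,5,6,7,8,9,10}:504  {2,3,4,5,6,7,8,9,10}:126
  start at 0(q): 1260
  start at 1(s): 210
  start at 2(r): 840
sum over floor = 2310

2310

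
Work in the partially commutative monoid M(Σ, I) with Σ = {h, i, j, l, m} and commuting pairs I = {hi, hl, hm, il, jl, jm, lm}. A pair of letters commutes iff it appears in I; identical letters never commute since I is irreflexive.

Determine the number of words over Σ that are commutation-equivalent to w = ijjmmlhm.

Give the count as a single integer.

160

piece 0:i — minimal
piece 1:j rests on {0:i}
piece 2:j rests on {1:j}
piece 3:m rests on {0:i}
piece 4:m rests on {3:m}
piece 5:l — minimal
piece 6:h rests on {2:j}
piece 7:m rests on {4:m}
minimal pieces: {0:i, 5:l}
ways to finish when only these pieces remain (= sum over removing one remaining piece with nothing left below it):
  1 left: {5}→1  {6}→1  {7}→1
  2 left: {2,6}→1  {4,7}→1  {5,6}→2  {5,7}→2  {6,7}→2
  3 left: {1,2,6}→1  {2,5,6}→3  {2,6,7}→3  {3,4,7}→1  {4,5,7}→3  {4,6,7}→3  {5,6,7}→6
  4 left: {1,2,5,6}→4  {1,2,6,7}→4  {2,4,6,7}→6  {2,5,6,7}→12  {3,4,5,7}→4  {3,4,6,7}→4  {4,5,6,7}→12
  5 left: {1,2,4,6,7}→10  {1,2,5,6,7}→20  {2,3,4,6,7}→10  {2,4,5,6,7}→30  {3,4,5,6,7}→20
  6 left: {1,2,3,4,6,7}→20  {1,2,4,5,6,7}→60  {2,3,4,5,6,7}→60
  placing 0:i first → 140 extensions
  placing 5:l first → 20 extensions
total linear extensions = 160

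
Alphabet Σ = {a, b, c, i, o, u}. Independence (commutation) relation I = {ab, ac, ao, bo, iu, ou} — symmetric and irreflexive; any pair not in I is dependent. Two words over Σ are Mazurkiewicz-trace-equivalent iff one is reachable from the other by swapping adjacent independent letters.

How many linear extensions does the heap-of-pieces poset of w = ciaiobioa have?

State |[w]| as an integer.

piece 0:c — minimal
piece 1:i rests on {0:c}
piece 2:a rests on {1:i}
piece 3:i rests on {2:a}
piece 4:o rests on {3:i}
piece 5:b rests on {3:i}
piece 6:i rests on {4:o, 5:b}
piece 7:o rests on {6:i}
piece 8:a rests on {6:i}
minimal pieces: {0:c}
ways to finish when only these pieces remain (= sum over removing one remaining piece with nothing left below it):
  1 left: {7}→1  {8}→1
  2 left: {7,8}→2
  3 left: {6,7,8}→2
  4 left: {4,6,7,8}→2  {5,6,7,8}→2
  5 left: {4,5,6,7,8}→4
  6 left: {3,4,5,6,7,8}→4
  7 left: {2,3,4,5,6,7,8}→4
  placing 0:c first → 4 extensions

4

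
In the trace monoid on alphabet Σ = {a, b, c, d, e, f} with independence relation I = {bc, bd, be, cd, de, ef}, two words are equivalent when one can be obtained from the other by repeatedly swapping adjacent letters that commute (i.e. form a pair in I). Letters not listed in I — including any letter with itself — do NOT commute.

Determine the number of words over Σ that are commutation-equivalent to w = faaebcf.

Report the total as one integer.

3

0(f) covers ∅
1(a) covers 0:f
2(a) covers 1:a
3(e) covers 2:a
4(b) covers 2:a
5(c) covers 3:e
6(f) covers 4:b, 5:c
floor of heap: 0:f
completions by unplaced set U, small U first (add the entries for U minus each lowest piece of U):
  |U|=1: {6}:1
  |U|=2: {4,6}:1  {5,6}:1
  |U|=3: {3,5,6}:1  {4,5,6}:2
  |U|=4: {3,4,5,6}:3
  |U|=5: {2,3,4,5,6}:3
  start at 0(f): 3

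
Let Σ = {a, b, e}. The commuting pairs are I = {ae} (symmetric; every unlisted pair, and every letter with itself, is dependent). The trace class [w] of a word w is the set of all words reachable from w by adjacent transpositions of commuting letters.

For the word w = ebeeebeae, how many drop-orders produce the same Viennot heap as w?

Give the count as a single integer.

drop 0:e onto floor
drop 1:b onto {0:e}
drop 2:e onto {1:b}
drop 3:e onto {2:e}
drop 4:e onto {3:e}
drop 5:b onto {4:e}
drop 6:e onto {5:b}
drop 7:a onto {5:b}
drop 8:e onto {6:e}
ground layer = {0:e}
drop-orders for the pieces not yet dropped (sum over which currently-grounded one goes next):
  1 to go: {7} 1  {8} 1
  2 to go: {6,8} 1  {7,8} 2
  3 to go: {6,7,8} 3
  4 to go: {5,6,7,8} 3
  5 to go: {4,5,6,7,8} 3
  6 to go: {3,4,5,6,7,8} 3
  7 to go: {2,3,4,5,6,7,8} 3
  if 0:e drops first: 3 orders

3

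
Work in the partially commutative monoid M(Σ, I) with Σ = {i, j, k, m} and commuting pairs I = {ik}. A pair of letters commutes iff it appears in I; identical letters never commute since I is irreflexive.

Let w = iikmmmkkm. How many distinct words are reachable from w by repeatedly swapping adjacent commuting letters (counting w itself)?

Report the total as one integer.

3

#0=i has no predecessor
#1=i depends on [0:i]
#2=k has no predecessor
#3=m depends on [1:i, 2:k]
#4=m depends on [3:m]
#5=m depends on [4:m]
#6=k depends on [5:m]
#7=k depends on [6:k]
#8=m depends on [7:k]
sources: [0:i, 2:k]
N(rest) = Σ N(rest − s) over sources s of rest; N(one piece) = 1:
  size 1 → [8]=1
  size 2 → [7,8]=1
  size 3 → [6,7,8]=1
  size 4 → [5,6,7,8]=1
  size 5 → [4,5,6,7,8]=1
  size 6 → [3,4,5,6,7,8]=1
  size 7 → [1,3,4,5,6,7,8]=1  [2,3,4,5,6,7,8]=1
  first=0(i) contributes 2
  first=2(k) contributes 1
|[w]| = 3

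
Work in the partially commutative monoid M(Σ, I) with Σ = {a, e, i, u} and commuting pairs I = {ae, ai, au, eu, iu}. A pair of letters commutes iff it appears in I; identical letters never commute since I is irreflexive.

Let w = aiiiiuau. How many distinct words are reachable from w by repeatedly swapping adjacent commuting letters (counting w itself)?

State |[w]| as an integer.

#0=a has no predecessor
#1=i has no predecessor
#2=i depends on [1:i]
#3=i depends on [2:i]
#4=i depends on [3:i]
#5=u has no predecessor
#6=a depends on [0:a]
#7=u depends on [5:u]
sources: [0:a, 1:i, 5:u]
N(rest) = Σ N(rest − s) over sources s of rest; N(one piece) = 1:
  size 1 → [4]=1  [6]=1  [7]=1
  size 2 → [0,6]=1  [3,4]=1  [4,6]=2  [4,7]=2  [5,7]=1  [6,7]=2
  size 3 → [0,4,6]=3  [0,6,7]=3  [2,3,4]=1  [3,4,6]=3  [3,4,7]=3  [4,5,7]=3  [4,6,7]=6  [5,6,7]=3
  size 4 → [0,3,4,6]=6  [0,4,6,7]=12  [0,5,6,7]=6  [1,2,3,4]=1  [2,3,4,6]=4  [2,3,4,7]=4  [3,4,5,7]=6  [3,4,6,7]=12  [4,5,6,7]=12
  size 5 → [0,2,3,4,6]=10  [0,3,4,6,7]=30  [0,4,5,6,7]=30  [1,2,3,4,6]=5  [1,2,3,4,7]=5  [2,3,4,5,7]=10  [2,3,4,6,7]=20  [3,4,5,6,7]=30
  size 6 → [0,1,2,3,4,6]=15  [0,2,3,4,6,7]=60  [0,3,4,5,6,7]=90  [1,2,3,4,5,7]=15  [1,2,3,4,6,7]=30  [2,3,4,5,6,7]=60
  first=0(a) contributes 105
  first=1(i) contributes 210
  first=5(u) contributes 105
|[w]| = 420

420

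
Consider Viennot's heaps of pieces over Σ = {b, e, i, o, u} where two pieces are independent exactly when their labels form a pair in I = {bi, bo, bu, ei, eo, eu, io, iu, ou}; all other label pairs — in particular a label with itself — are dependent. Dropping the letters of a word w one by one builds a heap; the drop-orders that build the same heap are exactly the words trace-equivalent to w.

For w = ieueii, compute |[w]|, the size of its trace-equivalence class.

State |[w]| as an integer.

0(i) covers ∅
1(e) covers ∅
2(u) covers ∅
3(e) covers 1:e
4(i) covers 0:i
5(i) covers 4:i
floor of heap: 0:i, 1:e, 2:u
completions by unplaced set U, small U first (add the entries for U minus each lowest piece of U):
  |U|=1: {2}:1  {3}:1  {5}:1
  |U|=2: {1,3}:1  {2,3}:2  {2,5}:2  {3,5}:2  {4,5}:1
  |U|=3: {0,4,5}:1  {1,2,3}:3  {1,3,5}:3  {2,3,5}:6  {2,4,5}:3  {3,4,5}:3
  |U|=4: {0,2,4,5}:4  {0,3,4,5}:4  {1,2,3,5}:12  {1,3,4,5}:6  {2,3,4,5}:12
  start at 0(i): 30
  start at 1(e): 20
  start at 2(u): 10
sum over floor = 60

60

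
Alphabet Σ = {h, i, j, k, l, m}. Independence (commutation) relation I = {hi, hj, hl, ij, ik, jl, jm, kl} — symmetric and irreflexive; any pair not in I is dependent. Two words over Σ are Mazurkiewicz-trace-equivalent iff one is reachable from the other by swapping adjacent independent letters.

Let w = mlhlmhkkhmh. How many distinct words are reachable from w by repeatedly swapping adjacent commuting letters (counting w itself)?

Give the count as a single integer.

3

0(m) covers ∅
1(l) covers 0:m
2(h) covers 0:m
3(l) covers 1:l
4(m) covers 2:h, 3:l
5(h) covers 4:m
6(k) covers 5:h
7(k) covers 6:k
8(h) covers 7:k
9(m) covers 8:h
10(h) covers 9:m
floor of heap: 0:m
completions by unplaced set U, small U first (add the entries for U minus each lowest piece of U):
  |U|=1: {10}:1
  |U|=2: {9,10}:1
  |U|=3: {8,9,10}:1
  |U|=4: {7,8,9,10}:1
  |U|=5: {6,7,8,9,10}:1
  |U|=6: {5,6,7,8,9,10}:1
  |U|=7: {4,5,6,7,8,9,10}:1
  |U|=8: {2,4,5,6,7,8,9,10}:1  {3,4,5,6,7,8,9,10}:1
  |U|=9: {1,3,4,5,6,7,8,9,10}:1  {2,3,4,5,6,7,8,9,10}:2
  start at 0(m): 3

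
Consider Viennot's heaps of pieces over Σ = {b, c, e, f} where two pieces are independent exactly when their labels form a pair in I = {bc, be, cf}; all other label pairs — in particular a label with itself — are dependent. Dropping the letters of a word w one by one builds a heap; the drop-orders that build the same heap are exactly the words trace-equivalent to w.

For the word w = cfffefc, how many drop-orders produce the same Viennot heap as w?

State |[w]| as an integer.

8

piece 0:c — minimal
piece 1:f — minimal
piece 2:f rests on {1:f}
piece 3:f rests on {2:f}
piece 4:e rests on {0:c, 3:f}
piece 5:f rests on {4:e}
piece 6:c rests on {4:e}
minimal pieces: {0:c, 1:f}
ways to finish when only these pieces remain (= sum over removing one remaining piece with nothing left below it):
  1 left: {5}→1  {6}→1
  2 left: {5,6}→2
  3 left: {4,5,6}→2
  4 left: {0,4,5,6}→2  {3,4,5,6}→2
  5 left: {0,3,4,5,6}→4  {2,3,4,5,6}→2
  placing 0:c first → 2 extensions
  placing 1:f first → 6 extensions
total linear extensions = 8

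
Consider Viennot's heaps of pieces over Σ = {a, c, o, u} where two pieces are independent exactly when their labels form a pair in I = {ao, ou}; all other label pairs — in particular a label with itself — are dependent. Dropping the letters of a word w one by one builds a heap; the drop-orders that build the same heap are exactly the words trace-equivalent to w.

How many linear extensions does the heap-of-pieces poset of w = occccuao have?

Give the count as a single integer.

3

0(o) covers ∅
1(c) covers 0:o
2(c) covers 1:c
3(c) covers 2:c
4(c) covers 3:c
5(u) covers 4:c
6(a) covers 5:u
7(o) covers 4:c
floor of heap: 0:o
completions by unplaced set U, small U first (add the entries for U minus each lowest piece of U):
  |U|=1: {6}:1  {7}:1
  |U|=2: {5,6}:1  {6,7}:2
  |U|=3: {5,6,7}:3
  |U|=4: {4,5,6,7}:3
  |U|=5: {3,4,5,6,7}:3
  |U|=6: {2,3,4,5,6,7}:3
  start at 0(o): 3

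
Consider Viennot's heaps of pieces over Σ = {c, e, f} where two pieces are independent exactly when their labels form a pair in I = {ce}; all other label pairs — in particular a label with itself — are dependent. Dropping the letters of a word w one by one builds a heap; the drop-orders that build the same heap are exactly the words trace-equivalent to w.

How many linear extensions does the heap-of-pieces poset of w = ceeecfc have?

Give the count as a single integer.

10

0(c) covers ∅
1(e) covers ∅
2(e) covers 1:e
3(e) covers 2:e
4(c) covers 0:c
5(f) covers 3:e, 4:c
6(c) covers 5:f
floor of heap: 0:c, 1:e
completions by unplaced set U, small U first (add the entries for U minus each lowest piece of U):
  |U|=1: {6}:1
  |U|=2: {5,6}:1
  |U|=3: {3,5,6}:1  {4,5,6}:1
  |U|=4: {0,4,5,6}:1  {2,3,5,6}:1  {3,4,5,6}:2
  |U|=5: {0,3,4,5,6}:3  {1,2,3,5,6}:1  {2,3,4,5,6}:3
  start at 0(c): 4
  start at 1(e): 6
sum over floor = 10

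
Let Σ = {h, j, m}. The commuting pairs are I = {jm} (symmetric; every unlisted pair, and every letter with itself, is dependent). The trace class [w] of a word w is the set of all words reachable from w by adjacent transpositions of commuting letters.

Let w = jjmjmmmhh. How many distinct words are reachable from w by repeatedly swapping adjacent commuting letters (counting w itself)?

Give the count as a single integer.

35

drop 0:j onto floor
drop 1:j onto {0:j}
drop 2:m onto floor
drop 3:j onto {1:j}
drop 4:m onto {2:m}
drop 5:m onto {4:m}
drop 6:m onto {5:m}
drop 7:h onto {3:j, 6:m}
drop 8:h onto {7:h}
ground layer = {0:j, 2:m}
drop-orders for the pieces not yet dropped (sum over which currently-grounded one goes next):
  1 to go: {8} 1
  2 to go: {7,8} 1
  3 to go: {3,7,8} 1  {6,7,8} 1
  4 to go: {1,3,7,8} 1  {3,6,7,8} 2  {5,6,7,8} 1
  5 to go: {0,1,3,7,8} 1  {1,3,6,7,8} 3  {3,5,6,7,8} 3  {4,5,6,7,8} 1
  6 to go: {0,1,3,6,7,8} 4  {1,3,5,6,7,8} 6  {2,4,5,6,7,8} 1  {3,4,5,6,7,8} 4
  7 to go: {0,1,3,5,6,7,8} 10  {1,3,4,5,6,7,8} 10  {2,3,4,5,6,7,8} 5
  if 0:j drops first: 15 orders
  if 2:m drops first: 20 orders
heap linearizations: 35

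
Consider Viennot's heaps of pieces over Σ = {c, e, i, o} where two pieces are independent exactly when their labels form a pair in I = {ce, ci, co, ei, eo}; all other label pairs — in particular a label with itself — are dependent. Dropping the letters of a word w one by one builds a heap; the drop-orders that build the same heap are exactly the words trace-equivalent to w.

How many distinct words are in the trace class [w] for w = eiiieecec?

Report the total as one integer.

0(e) covers ∅
1(i) covers ∅
2(i) covers 1:i
3(i) covers 2:i
4(e) covers 0:e
5(e) covers 4:e
6(c) covers ∅
7(e) covers 5:e
8(c) covers 6:c
floor of heap: 0:e, 1:i, 6:c
completions by unplaced set U, small U first (add the entries for U minus each lowest piece of U):
  |U|=1: {3}:1  {7}:1  {8}:1
  |U|=2: {2,3}:1  {3,7}:2  {3,8}:2  {5,7}:1  {6,8}:1  {7,8}:2
  |U|=3: {1,2,3}:1  {2,3,7}:3  {2,3,8}:3  {3,5,7}:3  {3,6,8}:3  {3,7,8}:6  {4,5,7}:1  {5,7,8}:3  {6,7,8}:3
  |U|=4: {0,4,5,7}:1  {1,2,3,7}:4  {1,2,3,8}:4  {2,3,5,7}:6  {2,3,6,8}:6  {2,3,7,8}:12  {3,4,5,7}:4  {3,5,7,8}:12  {3,6,7,8}:12  {4,5,7,8}:4  {5,6,7,8}:6
  |U|=5: {0,3,4,5,7}:5  {0,4,5,7,8}:5  {1,2,3,5,7}:10  {1,2,3,6,8}:10  {1,2,3,7,8}:20  {2,3,4,5,7}:10  {2,3,5,7,8}:30  {2,3,6,7,8}:30  {3,4,5,7,8}:20  {3,5,6,7,8}:30  {4,5,6,7,8}:10
  |U|=6: {0,2,3,4,5,7}:15  {0,3,4,5,7,8}:30  {0,4,5,6,7,8}:15  {1,2,3,4,5,7}:20  {1,2,3,5,7,8}:60  {1,2,3,6,7,8}:60  {2,3,4,5,7,8}:60  {2,3,5,6,7,8}:90  {3,4,5,6,7,8}:60
  |U|=7: {0,1,2,3,4,5,7}:35  {0,2,3,4,5,7,8}:105  {0,3,4,5,6,7,8}:105  {1,2,3,4,5,7,8}:140  {1,2,3,5,6,7,8}:210  {2,3,4,5,6,7,8}:210
  start at 0(e): 560
  start at 1(i): 420
  start at 6(c): 280
sum over floor = 1260

1260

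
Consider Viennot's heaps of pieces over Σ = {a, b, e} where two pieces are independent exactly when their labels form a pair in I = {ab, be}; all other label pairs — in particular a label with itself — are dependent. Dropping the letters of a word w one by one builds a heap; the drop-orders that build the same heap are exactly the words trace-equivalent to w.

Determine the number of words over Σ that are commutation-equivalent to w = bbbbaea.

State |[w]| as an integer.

35

drop 0:b onto floor
drop 1:b onto {0:b}
drop 2:b onto {1:b}
drop 3:b onto {2:b}
drop 4:a onto floor
drop 5:e onto {4:a}
drop 6:a onto {5:e}
ground layer = {0:b, 4:a}
drop-orders for the pieces not yet dropped (sum over which currently-grounded one goes next):
  1 to go: {3} 1  {6} 1
  2 to go: {2,3} 1  {3,6} 2  {5,6} 1
  3 to go: {1,2,3} 1  {2,3,6} 3  {3,5,6} 3  {4,5,6} 1
  4 to go: {0,1,2,3} 1  {1,2,3,6} 4  {2,3,5,6} 6  {3,4,5,6} 4
  5 to go: {0,1,2,3,6} 5  {1,2,3,5,6} 10  {2,3,4,5,6} 10
  if 0:b drops first: 20 orders
  if 4:a drops first: 15 orders
heap linearizations: 35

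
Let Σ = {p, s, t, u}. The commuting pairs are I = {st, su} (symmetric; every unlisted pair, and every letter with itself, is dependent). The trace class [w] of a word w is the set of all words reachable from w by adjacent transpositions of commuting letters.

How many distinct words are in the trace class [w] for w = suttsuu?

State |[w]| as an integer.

drop 0:s onto floor
drop 1:u onto floor
drop 2:t onto {1:u}
drop 3:t onto {2:t}
drop 4:s onto {0:s}
drop 5:u onto {3:t}
drop 6:u onto {5:u}
ground layer = {0:s, 1:u}
drop-orders for the pieces not yet dropped (sum over which currently-grounded one goes next):
  1 to go: {4} 1  {6} 1
  2 to go: {0,4} 1  {4,6} 2  {5,6} 1
  3 to go: {0,4,6} 3  {3,5,6} 1  {4,5,6} 3
  4 to go: {0,4,5,6} 6  {2,3,5,6} 1  {3,4,5,6} 4
  5 to go: {0,3,4,5,6} 10  {1,2,3,5,6} 1  {2,3,4,5,6} 5
  if 0:s drops first: 6 orders
  if 1:u drops first: 15 orders
heap linearizations: 21

21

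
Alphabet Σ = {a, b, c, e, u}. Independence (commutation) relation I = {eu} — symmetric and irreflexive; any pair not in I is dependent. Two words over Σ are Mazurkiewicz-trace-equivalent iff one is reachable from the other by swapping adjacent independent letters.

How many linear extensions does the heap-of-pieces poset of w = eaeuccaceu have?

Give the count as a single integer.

0(e) covers ∅
1(a) covers 0:e
2(e) covers 1:a
3(u) covers 1:a
4(c) covers 2:e, 3:u
5(c) covers 4:c
6(a) covers 5:c
7(c) covers 6:a
8(e) covers 7:c
9(u) covers 7:c
floor of heap: 0:e
completions by unplaced set U, small U first (add the entries for U minus each lowest piece of U):
  |U|=1: {8}:1  {9}:1
  |U|=2: {8,9}:2
  |U|=3: {7,8,9}:2
  |U|=4: {6,7,8,9}:2
  |U|=5: {5,6,7,8,9}:2
  |U|=6: {4,5,6,7,8,9}:2
  |U|=7: {2,4,5,6,7,8,9}:2  {3,4,5,6,7,8,9}:2
  |U|=8: {2,3,4,5,6,7,8,9}:4
  start at 0(e): 4

4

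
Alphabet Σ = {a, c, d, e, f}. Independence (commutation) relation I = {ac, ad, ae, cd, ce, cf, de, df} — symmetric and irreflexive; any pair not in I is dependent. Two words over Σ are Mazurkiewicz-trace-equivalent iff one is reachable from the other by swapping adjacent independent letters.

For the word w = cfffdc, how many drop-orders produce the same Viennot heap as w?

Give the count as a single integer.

60

0(c) covers ∅
1(f) covers ∅
2(f) covers 1:f
3(f) covers 2:f
4(d) covers ∅
5(c) covers 0:c
floor of heap: 0:c, 1:f, 4:d
completions by unplaced set U, small U first (add the entries for U minus each lowest piece of U):
  |U|=1: {3}:1  {4}:1  {5}:1
  |U|=2: {0,5}:1  {2,3}:1  {3,4}:2  {3,5}:2  {4,5}:2
  |U|=3: {0,3,5}:3  {0,4,5}:3  {1,2,3}:1  {2,3,4}:3  {2,3,5}:3  {3,4,5}:6
  |U|=4: {0,2,3,5}:6  {0,3,4,5}:12  {1,2,3,4}:4  {1,2,3,5}:4  {2,3,4,5}:12
  start at 0(c): 20
  start at 1(f): 30
  start at 4(d): 10
sum over floor = 60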